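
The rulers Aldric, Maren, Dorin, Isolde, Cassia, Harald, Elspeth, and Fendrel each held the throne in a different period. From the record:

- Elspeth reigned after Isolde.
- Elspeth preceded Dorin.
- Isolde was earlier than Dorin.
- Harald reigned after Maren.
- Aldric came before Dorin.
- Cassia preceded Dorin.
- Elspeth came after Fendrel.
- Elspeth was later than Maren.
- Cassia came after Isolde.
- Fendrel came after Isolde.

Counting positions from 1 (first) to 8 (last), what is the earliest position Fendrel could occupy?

2

Isolde must come before Fendrel — 1 forced predecessor.
Nothing else is forced ahead of Fendrel, so their earliest slot is position 1 + 1 = 2.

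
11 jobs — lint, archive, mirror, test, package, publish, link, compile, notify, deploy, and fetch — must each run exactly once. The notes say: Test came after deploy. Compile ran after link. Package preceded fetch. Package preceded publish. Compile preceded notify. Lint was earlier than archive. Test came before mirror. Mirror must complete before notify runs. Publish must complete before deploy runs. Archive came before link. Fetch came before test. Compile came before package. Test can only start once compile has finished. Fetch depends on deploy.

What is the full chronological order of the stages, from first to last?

The constraints fix every adjacent pair, so only one ordering works:
lint → archive → link → compile → package → publish → deploy → fetch → test → mirror → notify.

lint, archive, link, compile, package, publish, deploy, fetch, test, mirror, notify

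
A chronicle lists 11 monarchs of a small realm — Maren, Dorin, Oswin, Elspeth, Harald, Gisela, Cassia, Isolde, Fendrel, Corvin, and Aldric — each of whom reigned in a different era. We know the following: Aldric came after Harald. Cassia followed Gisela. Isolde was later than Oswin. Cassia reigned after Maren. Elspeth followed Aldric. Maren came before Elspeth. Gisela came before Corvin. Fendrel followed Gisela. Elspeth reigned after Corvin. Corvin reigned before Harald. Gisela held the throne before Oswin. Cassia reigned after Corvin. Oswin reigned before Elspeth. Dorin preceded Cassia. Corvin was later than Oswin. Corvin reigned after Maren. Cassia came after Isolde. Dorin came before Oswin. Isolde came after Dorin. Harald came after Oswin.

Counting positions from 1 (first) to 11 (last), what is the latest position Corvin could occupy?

7

Corvin must come before Aldric, Cassia, Elspeth, and Harald — 4 rulers forced after them.
Everything else can be placed before Corvin in some valid order, so Corvin can sit as late as position 11 − 4 = 7.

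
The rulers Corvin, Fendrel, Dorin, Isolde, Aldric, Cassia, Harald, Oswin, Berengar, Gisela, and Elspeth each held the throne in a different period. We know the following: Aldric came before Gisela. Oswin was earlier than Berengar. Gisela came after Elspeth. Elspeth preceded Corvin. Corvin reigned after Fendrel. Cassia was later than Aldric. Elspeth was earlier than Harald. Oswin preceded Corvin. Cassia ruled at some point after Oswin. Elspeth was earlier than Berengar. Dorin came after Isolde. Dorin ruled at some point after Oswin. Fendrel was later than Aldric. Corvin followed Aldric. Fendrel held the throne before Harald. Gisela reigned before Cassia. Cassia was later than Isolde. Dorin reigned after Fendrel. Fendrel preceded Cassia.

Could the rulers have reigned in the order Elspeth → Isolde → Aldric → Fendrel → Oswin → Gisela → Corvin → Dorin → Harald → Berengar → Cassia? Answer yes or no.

yes

Check each stated constraint against the proposed order — e.g. Isolde is ahead of Cassia; Elspeth is ahead of Berengar. Every pair is in the required order; nothing is violated.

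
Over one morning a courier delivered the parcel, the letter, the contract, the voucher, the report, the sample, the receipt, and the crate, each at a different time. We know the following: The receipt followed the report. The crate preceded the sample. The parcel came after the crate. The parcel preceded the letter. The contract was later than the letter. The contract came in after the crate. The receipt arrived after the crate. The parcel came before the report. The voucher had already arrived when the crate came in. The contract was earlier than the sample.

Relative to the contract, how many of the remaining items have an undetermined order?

Forced before the contract: the crate, the letter, the parcel, and the voucher; forced after the contract: the sample.
That leaves the receipt and the report with no forced order relative to the contract — 2.

2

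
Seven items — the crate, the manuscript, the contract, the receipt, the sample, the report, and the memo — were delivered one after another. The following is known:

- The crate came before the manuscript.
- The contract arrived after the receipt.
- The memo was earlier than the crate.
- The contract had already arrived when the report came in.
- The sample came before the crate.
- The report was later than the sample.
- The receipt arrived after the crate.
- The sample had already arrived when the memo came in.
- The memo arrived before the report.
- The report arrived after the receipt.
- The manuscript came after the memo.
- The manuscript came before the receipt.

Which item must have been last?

the report

Every other item has a chain of constraints placing it before the report, so the report is last.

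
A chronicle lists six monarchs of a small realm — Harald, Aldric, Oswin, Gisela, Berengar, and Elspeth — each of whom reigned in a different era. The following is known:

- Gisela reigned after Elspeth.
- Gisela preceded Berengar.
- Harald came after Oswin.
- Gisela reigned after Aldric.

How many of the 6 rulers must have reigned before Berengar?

Directly stated before Berengar: Gisela.
Aldric reaches Berengar via Aldric → Gisela → Berengar.
Elspeth reaches Berengar via Elspeth → Gisela → Berengar.
No chain forces Oswin (or any of the others) ahead of Berengar.
That's Aldric, Elspeth, and Gisela — 3 in all.

3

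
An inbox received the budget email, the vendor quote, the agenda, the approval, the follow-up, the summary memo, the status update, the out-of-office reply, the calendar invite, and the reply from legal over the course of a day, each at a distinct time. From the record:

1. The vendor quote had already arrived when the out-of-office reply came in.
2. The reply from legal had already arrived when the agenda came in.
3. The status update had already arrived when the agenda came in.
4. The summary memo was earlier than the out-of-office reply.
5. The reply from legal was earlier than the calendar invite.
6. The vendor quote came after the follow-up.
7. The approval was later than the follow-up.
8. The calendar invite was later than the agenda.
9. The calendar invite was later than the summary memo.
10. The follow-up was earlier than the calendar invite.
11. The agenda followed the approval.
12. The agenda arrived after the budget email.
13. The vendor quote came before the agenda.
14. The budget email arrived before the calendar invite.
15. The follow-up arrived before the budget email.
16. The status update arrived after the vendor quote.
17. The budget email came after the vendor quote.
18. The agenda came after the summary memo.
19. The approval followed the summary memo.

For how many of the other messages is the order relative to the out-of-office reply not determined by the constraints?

Forced before the out-of-office reply: the follow-up, the summary memo, and the vendor quote.
That leaves the agenda, the approval, the budget email, the calendar invite, the reply from legal, and the status update with no forced order relative to the out-of-office reply — 6.

6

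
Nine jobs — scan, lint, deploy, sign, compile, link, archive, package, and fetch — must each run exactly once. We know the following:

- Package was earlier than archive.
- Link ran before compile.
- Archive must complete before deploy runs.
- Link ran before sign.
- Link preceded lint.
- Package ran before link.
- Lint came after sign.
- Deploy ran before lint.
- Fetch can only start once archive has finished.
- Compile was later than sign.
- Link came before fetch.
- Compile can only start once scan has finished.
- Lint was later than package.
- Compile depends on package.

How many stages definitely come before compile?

4

Directly stated before compile: link, package, scan, and sign.
That's link, package, scan, and sign — 4 in all.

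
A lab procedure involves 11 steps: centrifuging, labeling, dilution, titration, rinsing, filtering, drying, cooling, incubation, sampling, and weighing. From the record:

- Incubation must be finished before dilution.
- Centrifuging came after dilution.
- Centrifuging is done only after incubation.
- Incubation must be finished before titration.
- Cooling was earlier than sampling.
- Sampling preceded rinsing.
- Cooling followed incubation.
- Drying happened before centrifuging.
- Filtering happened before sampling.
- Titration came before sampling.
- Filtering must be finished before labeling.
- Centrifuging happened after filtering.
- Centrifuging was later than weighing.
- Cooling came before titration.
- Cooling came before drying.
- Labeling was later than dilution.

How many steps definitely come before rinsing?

5

Directly stated before rinsing: sampling.
Cooling reaches rinsing via cooling → sampling → rinsing.
Filtering reaches rinsing via filtering → sampling → rinsing.
Incubation reaches rinsing via incubation → titration → sampling → rinsing.
Likewise titration reaches rinsing by chaining the stated constraints.
No chain forces dilution (or any of the others) ahead of rinsing.
That's cooling, filtering, incubation, sampling, and titration — 5 in all.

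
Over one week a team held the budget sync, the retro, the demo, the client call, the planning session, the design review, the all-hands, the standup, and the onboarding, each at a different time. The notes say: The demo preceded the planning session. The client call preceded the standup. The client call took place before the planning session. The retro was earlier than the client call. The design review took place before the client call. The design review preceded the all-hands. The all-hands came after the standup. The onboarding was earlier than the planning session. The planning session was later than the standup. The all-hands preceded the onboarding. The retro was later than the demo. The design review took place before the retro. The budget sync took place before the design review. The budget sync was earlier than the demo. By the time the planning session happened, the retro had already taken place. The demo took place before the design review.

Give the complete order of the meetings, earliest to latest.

The constraints fix every adjacent pair, so only one ordering works:
the budget sync → the demo → the design review → the retro → the client call → the standup → the all-hands → the onboarding → the planning session.

the budget sync, the demo, the design review, the retro, the client call, the standup, the all-hands, the onboarding, the planning session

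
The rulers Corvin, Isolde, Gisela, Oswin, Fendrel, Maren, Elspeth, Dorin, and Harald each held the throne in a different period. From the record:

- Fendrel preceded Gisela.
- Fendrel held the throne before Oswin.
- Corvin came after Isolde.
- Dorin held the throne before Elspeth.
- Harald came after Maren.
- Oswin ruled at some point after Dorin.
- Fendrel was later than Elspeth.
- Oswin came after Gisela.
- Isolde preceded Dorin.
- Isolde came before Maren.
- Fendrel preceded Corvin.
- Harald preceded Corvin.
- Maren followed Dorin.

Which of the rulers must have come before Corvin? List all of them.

Directly stated before Corvin: Fendrel, Harald, and Isolde.
Dorin reaches Corvin via Dorin → Maren → Harald → Corvin.
Elspeth reaches Corvin via Elspeth → Fendrel → Corvin.
Maren reaches Corvin via Maren → Harald → Corvin.

Dorin, Elspeth, Fendrel, Harald, Isolde, Maren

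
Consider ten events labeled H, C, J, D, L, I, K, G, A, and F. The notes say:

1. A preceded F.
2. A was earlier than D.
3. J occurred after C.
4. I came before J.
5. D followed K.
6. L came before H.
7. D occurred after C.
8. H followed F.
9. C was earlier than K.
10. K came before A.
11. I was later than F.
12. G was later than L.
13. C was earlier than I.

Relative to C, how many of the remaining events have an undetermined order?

2

Forced after C: A, D, F, H, I, J, and K.
That leaves G and L with no forced order relative to C — 2.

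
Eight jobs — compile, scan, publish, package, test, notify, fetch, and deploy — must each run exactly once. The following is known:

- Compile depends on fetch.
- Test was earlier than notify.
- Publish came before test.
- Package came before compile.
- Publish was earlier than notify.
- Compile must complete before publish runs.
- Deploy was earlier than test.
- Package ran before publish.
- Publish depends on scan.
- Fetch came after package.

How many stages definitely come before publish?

4

Directly stated before publish: compile, package, and scan.
Fetch reaches publish via fetch → compile → publish.
No chain forces test (or any of the others) ahead of publish.
That's compile, fetch, package, and scan — 4 in all.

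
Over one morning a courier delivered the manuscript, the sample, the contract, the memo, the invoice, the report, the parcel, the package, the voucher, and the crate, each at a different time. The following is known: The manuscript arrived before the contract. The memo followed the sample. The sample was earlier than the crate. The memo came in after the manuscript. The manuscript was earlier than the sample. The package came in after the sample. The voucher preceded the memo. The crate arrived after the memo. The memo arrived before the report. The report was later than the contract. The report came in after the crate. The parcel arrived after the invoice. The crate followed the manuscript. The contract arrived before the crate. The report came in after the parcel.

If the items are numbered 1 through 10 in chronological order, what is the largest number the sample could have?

6

The sample must come before the crate, the memo, the package, and the report — 4 items forced after it.
Everything else can be placed before the sample in some valid order, so the sample can sit as late as position 10 − 4 = 6.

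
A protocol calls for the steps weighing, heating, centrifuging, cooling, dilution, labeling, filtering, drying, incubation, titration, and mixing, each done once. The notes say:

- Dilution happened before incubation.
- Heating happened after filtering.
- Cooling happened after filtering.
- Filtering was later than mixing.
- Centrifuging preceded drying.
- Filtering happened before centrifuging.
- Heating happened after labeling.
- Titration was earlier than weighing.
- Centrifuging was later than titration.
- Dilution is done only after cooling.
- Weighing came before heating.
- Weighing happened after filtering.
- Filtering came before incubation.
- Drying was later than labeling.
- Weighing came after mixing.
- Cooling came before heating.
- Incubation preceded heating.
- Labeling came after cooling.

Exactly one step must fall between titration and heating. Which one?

weighing

Tracing the constraints gives titration → weighing → heating, so weighing sits after titration and before heating.
No other step is forced both after titration and before heating.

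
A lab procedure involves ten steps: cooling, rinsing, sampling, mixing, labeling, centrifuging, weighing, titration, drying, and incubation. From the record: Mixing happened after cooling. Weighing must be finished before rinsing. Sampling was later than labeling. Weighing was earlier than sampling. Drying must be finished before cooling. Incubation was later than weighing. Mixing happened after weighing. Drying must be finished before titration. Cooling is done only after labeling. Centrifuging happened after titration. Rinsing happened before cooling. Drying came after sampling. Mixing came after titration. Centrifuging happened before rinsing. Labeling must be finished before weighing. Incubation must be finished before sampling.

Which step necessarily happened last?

mixing

Every other step has a chain of constraints placing it before mixing, so mixing is last.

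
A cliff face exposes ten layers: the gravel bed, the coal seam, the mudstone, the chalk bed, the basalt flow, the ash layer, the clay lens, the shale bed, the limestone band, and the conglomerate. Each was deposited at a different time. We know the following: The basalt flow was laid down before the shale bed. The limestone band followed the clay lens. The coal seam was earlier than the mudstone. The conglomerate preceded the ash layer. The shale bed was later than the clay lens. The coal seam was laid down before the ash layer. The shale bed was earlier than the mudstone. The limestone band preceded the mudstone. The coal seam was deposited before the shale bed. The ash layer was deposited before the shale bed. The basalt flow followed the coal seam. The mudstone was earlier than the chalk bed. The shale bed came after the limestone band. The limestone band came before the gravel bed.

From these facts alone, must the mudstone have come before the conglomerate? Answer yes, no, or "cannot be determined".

Tracing the constraints gives the conglomerate → the ash layer → the shale bed → the mudstone, so the conglomerate must come before the mudstone.
That means the mudstone cannot be before the conglomerate.

no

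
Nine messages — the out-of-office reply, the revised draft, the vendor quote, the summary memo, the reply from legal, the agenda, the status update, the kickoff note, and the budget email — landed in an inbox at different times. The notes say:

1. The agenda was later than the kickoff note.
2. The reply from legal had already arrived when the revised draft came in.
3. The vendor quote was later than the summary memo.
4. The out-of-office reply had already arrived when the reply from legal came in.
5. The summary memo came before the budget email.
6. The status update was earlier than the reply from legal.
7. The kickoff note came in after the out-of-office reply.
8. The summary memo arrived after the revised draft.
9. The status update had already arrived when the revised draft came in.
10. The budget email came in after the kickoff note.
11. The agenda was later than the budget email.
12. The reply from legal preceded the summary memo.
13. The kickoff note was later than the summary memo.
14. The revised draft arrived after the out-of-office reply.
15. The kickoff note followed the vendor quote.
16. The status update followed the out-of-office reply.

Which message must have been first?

The out-of-office reply has a chain of constraints placing it before every other message, so the out-of-office reply must be first.

the out-of-office reply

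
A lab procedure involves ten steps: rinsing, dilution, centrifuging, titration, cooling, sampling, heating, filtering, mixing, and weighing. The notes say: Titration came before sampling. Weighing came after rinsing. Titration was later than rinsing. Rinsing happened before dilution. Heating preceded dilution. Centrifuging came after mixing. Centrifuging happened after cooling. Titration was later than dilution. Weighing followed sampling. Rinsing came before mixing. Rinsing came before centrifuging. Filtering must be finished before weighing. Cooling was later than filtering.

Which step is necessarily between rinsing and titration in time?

dilution

Tracing the constraints gives rinsing → dilution → titration, so dilution sits after rinsing and before titration.
No other step is forced both after rinsing and before titration.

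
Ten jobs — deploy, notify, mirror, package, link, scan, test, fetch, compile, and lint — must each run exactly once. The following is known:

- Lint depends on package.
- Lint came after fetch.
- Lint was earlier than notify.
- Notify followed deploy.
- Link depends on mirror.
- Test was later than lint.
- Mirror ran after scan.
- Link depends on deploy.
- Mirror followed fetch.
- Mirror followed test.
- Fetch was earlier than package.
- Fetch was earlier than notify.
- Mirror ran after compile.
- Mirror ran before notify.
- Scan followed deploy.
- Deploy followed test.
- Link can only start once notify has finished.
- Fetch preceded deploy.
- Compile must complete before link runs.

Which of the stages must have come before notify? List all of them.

Directly stated before notify: deploy, fetch, lint, and mirror.
Compile reaches notify via compile → mirror → notify.
Package reaches notify via package → lint → notify.
Scan reaches notify via scan → mirror → notify.
Likewise test reaches notify by chaining the stated constraints.
No chain forces link ahead of notify.

compile, deploy, fetch, lint, mirror, package, scan, test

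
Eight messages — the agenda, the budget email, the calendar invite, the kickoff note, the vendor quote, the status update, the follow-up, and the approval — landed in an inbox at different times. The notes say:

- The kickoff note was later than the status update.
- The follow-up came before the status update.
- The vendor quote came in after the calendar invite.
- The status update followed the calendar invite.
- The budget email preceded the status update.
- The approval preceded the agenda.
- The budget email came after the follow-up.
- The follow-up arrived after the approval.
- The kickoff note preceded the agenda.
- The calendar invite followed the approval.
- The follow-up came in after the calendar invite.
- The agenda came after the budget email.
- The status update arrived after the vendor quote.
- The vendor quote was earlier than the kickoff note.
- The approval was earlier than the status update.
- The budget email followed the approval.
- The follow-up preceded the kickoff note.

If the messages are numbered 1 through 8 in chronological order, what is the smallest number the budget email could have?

The approval, the calendar invite, and the follow-up must all come before the budget email — 3 forced predecessors.
Nothing else is forced ahead of the budget email, so its earliest slot is position 3 + 1 = 4.

4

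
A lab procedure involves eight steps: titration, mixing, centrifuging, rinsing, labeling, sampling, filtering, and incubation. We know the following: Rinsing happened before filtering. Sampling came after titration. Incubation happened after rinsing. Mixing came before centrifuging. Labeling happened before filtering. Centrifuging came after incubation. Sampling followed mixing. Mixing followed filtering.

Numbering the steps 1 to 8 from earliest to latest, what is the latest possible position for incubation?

Incubation must come before centrifuging — 1 step forced after it.
Everything else can be placed before incubation in some valid order, so incubation can sit as late as position 8 − 1 = 7.

7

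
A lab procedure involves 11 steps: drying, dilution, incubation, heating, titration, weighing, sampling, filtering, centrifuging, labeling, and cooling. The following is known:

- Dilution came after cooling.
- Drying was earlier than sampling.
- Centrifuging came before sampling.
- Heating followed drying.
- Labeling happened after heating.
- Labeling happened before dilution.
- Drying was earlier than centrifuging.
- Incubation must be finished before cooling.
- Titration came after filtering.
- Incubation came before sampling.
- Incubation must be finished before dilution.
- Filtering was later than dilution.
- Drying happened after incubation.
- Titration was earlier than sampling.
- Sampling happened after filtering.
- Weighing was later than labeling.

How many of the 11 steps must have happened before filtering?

6

Directly stated before filtering: dilution.
Cooling reaches filtering via cooling → dilution → filtering.
Drying reaches filtering via drying → heating → labeling → dilution → filtering.
Heating reaches filtering via heating → labeling → dilution → filtering.
Likewise incubation and labeling each reach filtering by chaining the stated constraints.
That's cooling, dilution, drying, heating, incubation, and labeling — 6 in all.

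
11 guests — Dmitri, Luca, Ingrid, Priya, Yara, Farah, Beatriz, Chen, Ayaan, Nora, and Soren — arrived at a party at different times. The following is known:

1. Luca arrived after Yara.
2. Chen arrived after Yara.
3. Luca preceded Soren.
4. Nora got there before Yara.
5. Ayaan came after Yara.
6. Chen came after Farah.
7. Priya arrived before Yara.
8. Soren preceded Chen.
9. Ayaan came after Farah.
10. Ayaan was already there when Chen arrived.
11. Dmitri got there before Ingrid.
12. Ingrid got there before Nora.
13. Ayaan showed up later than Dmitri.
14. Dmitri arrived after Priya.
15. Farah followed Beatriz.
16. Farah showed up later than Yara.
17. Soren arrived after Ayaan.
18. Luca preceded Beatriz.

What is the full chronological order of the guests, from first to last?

Priya, Dmitri, Ingrid, Nora, Yara, Luca, Beatriz, Farah, Ayaan, Soren, Chen

The constraints fix every adjacent pair, so only one ordering works:
Priya → Dmitri → Ingrid → Nora → Yara → Luca → Beatriz → Farah → Ayaan → Soren → Chen.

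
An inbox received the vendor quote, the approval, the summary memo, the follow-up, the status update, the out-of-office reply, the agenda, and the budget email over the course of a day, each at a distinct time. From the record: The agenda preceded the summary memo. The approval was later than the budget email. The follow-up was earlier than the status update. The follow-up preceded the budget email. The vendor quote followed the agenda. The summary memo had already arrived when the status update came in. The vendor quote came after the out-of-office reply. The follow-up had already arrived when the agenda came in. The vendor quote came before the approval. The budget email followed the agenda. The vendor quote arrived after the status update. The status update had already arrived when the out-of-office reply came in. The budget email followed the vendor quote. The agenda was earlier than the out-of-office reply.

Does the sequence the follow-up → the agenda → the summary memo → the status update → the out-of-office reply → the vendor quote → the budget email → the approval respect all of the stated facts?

Check each stated constraint against the proposed order — e.g. the agenda is ahead of the budget email; the follow-up is ahead of the budget email. Every pair is in the required order; nothing is violated.

yes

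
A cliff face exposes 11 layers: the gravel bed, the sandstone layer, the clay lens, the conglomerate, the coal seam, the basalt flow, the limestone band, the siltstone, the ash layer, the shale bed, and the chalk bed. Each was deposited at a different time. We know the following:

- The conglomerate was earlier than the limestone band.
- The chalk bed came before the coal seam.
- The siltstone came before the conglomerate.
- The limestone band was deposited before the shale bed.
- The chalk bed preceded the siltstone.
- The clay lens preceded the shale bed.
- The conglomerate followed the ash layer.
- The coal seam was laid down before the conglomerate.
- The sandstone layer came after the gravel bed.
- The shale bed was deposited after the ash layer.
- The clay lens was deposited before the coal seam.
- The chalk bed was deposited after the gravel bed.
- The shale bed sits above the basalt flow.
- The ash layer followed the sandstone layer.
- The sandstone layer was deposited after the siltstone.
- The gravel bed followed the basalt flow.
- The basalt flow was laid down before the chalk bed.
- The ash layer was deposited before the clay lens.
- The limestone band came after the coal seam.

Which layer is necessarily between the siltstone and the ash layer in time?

the sandstone layer

Tracing the constraints gives the siltstone → the sandstone layer → the ash layer, so the sandstone layer sits after the siltstone and before the ash layer.
No other layer is forced both after the siltstone and before the ash layer.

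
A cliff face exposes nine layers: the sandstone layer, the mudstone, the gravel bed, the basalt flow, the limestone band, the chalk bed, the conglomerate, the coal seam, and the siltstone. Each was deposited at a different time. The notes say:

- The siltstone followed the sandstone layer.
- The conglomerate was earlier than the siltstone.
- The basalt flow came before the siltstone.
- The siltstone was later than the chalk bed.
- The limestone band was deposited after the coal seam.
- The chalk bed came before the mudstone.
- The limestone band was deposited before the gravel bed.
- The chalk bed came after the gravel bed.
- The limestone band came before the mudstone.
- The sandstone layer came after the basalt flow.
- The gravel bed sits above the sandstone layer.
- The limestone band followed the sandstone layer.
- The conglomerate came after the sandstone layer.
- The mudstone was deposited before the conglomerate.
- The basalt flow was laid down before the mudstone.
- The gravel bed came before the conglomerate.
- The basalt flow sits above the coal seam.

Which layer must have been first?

The coal seam has a chain of constraints placing it before every other layer, so the coal seam must be first.

the coal seam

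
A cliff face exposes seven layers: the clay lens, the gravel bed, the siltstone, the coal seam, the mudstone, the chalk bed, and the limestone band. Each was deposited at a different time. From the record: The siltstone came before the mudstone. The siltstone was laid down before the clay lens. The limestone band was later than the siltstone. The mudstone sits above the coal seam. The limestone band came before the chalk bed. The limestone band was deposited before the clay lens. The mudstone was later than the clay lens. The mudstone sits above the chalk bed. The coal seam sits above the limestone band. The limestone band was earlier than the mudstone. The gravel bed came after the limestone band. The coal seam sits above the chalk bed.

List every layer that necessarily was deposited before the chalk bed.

the limestone band, the siltstone

Directly stated before the chalk bed: the limestone band.
The siltstone reaches the chalk bed via the siltstone → the limestone band → the chalk bed.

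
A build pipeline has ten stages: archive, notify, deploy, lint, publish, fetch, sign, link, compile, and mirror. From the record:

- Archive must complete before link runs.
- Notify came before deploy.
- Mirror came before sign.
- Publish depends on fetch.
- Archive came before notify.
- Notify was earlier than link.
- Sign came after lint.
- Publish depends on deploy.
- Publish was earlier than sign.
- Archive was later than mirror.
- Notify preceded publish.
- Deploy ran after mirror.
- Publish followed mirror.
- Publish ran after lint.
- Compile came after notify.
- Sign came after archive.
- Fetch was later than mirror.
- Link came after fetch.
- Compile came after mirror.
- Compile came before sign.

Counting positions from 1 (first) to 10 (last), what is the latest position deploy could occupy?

8

Deploy must come before publish and sign — 2 stages forced after it.
Everything else can be placed before deploy in some valid order, so deploy can sit as late as position 10 − 2 = 8.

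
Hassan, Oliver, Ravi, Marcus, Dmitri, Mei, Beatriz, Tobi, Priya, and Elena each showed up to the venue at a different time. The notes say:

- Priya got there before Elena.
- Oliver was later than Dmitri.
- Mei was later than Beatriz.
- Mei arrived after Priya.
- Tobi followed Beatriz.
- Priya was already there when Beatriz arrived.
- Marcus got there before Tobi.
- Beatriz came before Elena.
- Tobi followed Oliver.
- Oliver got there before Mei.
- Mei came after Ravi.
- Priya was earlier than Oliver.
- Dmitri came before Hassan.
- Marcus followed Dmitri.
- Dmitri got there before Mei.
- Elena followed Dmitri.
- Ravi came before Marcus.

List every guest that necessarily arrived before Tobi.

Directly stated before Tobi: Beatriz, Marcus, and Oliver.
Dmitri reaches Tobi via Dmitri → Marcus → Tobi.
Priya reaches Tobi via Priya → Beatriz → Tobi.
Ravi reaches Tobi via Ravi → Marcus → Tobi.
No chain forces Elena (or any of the others) ahead of Tobi.

Beatriz, Dmitri, Marcus, Oliver, Priya, Ravi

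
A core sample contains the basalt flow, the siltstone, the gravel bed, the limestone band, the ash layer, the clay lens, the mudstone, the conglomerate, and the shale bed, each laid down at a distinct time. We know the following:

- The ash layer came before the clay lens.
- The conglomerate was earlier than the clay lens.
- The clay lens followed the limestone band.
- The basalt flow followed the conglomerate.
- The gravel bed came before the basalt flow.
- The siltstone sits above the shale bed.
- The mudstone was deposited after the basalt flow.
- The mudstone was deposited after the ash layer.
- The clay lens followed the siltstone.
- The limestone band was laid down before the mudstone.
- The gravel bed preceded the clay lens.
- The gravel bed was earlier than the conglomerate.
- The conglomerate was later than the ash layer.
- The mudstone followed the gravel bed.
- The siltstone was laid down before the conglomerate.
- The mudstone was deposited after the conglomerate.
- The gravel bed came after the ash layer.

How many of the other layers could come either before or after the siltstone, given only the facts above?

Forced before the siltstone: the shale bed; forced after the siltstone: the basalt flow, the clay lens, the conglomerate, and the mudstone.
That leaves the ash layer, the gravel bed, and the limestone band with no forced order relative to the siltstone — 3.

3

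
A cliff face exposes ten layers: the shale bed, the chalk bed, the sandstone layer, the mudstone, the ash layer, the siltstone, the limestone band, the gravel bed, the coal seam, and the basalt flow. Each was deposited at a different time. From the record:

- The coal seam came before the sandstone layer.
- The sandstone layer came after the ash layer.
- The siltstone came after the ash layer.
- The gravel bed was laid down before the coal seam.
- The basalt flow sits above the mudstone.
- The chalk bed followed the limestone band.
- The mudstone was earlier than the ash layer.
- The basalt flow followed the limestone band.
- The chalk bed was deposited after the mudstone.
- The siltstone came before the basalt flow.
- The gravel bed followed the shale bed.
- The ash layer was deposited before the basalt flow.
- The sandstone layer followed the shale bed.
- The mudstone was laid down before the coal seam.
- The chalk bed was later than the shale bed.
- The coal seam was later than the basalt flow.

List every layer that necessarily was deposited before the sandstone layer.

Directly stated before the sandstone layer: the ash layer, the coal seam, and the shale bed.
The basalt flow reaches the sandstone layer via the basalt flow → the coal seam → the sandstone layer.
The gravel bed reaches the sandstone layer via the gravel bed → the coal seam → the sandstone layer.
The limestone band reaches the sandstone layer via the limestone band → the basalt flow → the coal seam → the sandstone layer.
Likewise the mudstone and the siltstone each reach the sandstone layer by chaining the stated constraints.

the ash layer, the basalt flow, the coal seam, the gravel bed, the limestone band, the mudstone, the shale bed, the siltstone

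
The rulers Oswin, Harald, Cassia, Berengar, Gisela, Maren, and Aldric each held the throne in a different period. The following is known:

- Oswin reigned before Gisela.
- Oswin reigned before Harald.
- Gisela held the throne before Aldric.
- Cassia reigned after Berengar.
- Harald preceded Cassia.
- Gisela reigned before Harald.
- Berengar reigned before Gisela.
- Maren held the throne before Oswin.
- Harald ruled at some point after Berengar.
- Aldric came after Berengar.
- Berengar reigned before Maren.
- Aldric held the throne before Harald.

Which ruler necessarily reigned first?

Berengar

Berengar has a chain of constraints placing them before every other ruler, so Berengar must be first.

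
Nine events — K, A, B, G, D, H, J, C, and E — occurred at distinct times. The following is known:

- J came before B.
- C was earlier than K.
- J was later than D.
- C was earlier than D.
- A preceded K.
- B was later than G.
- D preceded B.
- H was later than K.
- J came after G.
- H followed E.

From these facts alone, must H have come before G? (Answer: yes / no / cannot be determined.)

No chain of stated constraints runs from H to G, and none runs from G to H either.
So the relative order of H and G is not fixed by the given facts.

cannot be determined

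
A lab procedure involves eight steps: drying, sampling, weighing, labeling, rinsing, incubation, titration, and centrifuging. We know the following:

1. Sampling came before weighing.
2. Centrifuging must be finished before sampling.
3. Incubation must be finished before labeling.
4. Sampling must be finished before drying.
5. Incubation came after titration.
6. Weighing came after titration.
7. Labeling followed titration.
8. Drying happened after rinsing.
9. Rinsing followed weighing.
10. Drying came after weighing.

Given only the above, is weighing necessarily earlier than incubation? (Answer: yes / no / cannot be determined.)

cannot be determined

No chain of stated constraints runs from weighing to incubation, and none runs from incubation to weighing either.
So the relative order of weighing and incubation is not fixed by the given facts.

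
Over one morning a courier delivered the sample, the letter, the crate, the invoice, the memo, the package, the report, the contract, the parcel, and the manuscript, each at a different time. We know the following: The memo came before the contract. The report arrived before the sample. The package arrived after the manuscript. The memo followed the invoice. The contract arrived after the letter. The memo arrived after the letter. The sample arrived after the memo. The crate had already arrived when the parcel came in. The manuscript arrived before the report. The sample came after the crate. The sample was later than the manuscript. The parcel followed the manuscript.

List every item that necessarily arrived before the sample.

Directly stated before the sample: the crate, the manuscript, the memo, and the report.
The invoice reaches the sample via the invoice → the memo → the sample.
The letter reaches the sample via the letter → the memo → the sample.
No chain forces the parcel (or any of the others) ahead of the sample.

the crate, the invoice, the letter, the manuscript, the memo, the report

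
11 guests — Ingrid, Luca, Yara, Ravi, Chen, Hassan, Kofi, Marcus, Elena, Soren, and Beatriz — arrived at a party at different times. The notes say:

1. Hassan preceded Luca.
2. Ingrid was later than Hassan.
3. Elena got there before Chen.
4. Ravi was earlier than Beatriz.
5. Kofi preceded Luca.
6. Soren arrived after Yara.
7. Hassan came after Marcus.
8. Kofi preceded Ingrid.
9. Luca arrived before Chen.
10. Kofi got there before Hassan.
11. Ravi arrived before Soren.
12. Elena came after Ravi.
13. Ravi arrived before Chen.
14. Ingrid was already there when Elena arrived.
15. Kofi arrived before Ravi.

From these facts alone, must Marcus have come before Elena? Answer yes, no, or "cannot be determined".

Chain the constraints: Marcus → Hassan → Ingrid → Elena. Each link is directly stated, so Marcus comes before Elena.

yes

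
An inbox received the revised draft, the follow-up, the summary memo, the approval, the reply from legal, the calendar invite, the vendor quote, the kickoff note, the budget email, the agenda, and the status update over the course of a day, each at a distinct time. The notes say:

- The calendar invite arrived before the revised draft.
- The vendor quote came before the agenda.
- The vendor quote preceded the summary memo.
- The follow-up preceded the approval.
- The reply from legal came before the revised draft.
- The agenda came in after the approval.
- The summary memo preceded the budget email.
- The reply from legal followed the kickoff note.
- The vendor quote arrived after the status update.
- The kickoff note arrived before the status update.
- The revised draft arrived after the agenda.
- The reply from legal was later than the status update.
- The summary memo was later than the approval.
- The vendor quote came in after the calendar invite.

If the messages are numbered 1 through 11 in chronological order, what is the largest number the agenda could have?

10

The agenda must come before the revised draft — 1 message forced after it.
Everything else can be placed before the agenda in some valid order, so the agenda can sit as late as position 11 − 1 = 10.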